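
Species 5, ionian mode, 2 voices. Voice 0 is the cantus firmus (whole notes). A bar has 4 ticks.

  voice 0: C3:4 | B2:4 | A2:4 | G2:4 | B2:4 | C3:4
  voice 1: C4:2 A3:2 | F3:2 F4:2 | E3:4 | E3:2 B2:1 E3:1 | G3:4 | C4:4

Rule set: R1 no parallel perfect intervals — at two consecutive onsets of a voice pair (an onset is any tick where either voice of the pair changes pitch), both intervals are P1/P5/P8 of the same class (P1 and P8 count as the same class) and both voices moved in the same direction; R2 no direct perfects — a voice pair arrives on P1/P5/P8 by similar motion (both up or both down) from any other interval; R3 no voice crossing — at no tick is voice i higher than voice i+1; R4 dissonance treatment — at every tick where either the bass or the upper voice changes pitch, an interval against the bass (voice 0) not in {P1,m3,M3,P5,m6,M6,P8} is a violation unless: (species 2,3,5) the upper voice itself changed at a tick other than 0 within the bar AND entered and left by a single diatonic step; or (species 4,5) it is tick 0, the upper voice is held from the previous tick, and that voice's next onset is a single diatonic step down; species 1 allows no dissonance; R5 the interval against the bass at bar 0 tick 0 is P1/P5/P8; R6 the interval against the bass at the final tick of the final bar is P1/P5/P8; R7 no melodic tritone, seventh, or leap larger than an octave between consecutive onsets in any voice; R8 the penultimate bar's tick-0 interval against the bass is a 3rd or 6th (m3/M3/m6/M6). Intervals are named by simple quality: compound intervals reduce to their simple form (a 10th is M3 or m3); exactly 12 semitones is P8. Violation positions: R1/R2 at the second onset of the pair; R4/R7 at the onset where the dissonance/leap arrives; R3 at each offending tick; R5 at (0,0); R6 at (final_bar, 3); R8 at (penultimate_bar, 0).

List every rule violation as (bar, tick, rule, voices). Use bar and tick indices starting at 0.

(1, 0, R4, (0, 1))
(1, 2, R4, (0, 1))
(2, 0, R2, (0, 1))
(2, 0, R7, (1,))
(5, 0, R2, (0, 1))

bar 0: v0=C3 v1=C4 downbeat P8
bar 1: v0=B2 v1=F3 downbeat TT
bar 2: v0=A2 v1=E3 downbeat P5
bar 3: v0=G2 v1=E3 downbeat M6
bar 4: v0=B2 v1=G3 downbeat m6
bar 5: v0=C3 v1=C4 downbeat P8
  -> R4 @ bar 1 tick 0 v(0, 1): B2/F3 TT untreated
  -> R4 @ bar 1 tick 2 v(0, 1): B2/F4 TT untreated
  -> R2 @ bar 2 tick 0 v(0, 1): B2/F4 TT -> A2/E3 P5 similar
  -> R7 @ bar 2 tick 0 v(1,): F4->E3 leap 13st
  -> R2 @ bar 5 tick 0 v(0, 1): B2/G3 m6 -> C3/C4 P8 similar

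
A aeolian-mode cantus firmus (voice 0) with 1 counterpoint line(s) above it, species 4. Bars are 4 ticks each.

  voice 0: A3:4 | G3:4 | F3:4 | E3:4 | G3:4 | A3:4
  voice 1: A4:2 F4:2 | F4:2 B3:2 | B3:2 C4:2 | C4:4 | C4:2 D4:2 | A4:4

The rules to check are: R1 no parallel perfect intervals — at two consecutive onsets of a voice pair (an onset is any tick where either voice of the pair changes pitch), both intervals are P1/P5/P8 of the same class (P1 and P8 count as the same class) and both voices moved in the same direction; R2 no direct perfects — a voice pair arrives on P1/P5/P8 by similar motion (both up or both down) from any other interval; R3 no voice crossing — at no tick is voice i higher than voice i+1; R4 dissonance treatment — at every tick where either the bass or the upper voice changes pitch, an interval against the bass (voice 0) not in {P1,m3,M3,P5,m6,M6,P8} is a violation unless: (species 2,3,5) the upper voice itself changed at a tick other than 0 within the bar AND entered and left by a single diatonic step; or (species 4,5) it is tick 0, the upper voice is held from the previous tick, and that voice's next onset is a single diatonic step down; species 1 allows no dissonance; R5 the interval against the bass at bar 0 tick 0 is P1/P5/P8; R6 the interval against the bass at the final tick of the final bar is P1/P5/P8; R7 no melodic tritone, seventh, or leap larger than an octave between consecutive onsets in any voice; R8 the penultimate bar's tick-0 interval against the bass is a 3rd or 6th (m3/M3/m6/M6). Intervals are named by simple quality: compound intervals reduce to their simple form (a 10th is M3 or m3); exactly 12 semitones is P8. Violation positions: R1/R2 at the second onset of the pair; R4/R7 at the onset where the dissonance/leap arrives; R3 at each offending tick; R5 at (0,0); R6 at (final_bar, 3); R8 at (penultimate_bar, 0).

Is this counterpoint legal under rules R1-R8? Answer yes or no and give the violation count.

No (6 violations)

bar 0: v0=A3 v1=A4 (P8)
bar 1: v0=G3 v1=F4 (m7)
bar 2: v0=F3 v1=B3 (TT)
bar 3: v0=E3 v1=C4 (m6)
bar 4: v0=G3 v1=C4 (P4)
bar 5: v0=A3 v1=A4 (P8)
  R4 @ bar1.0: G3/F4 m7 untreated
  R7 @ bar1.2: F4->B3 leap 6st
  R4 @ bar2.0: F3/B3 TT untreated
  R4 @ bar4.0: G3/C4 P4 untreated
  R8 @ bar4.0: penult P4 not 3rd/6th
  R2 @ bar5.0: G3/D4 P5 -> A3/A4 P8 similar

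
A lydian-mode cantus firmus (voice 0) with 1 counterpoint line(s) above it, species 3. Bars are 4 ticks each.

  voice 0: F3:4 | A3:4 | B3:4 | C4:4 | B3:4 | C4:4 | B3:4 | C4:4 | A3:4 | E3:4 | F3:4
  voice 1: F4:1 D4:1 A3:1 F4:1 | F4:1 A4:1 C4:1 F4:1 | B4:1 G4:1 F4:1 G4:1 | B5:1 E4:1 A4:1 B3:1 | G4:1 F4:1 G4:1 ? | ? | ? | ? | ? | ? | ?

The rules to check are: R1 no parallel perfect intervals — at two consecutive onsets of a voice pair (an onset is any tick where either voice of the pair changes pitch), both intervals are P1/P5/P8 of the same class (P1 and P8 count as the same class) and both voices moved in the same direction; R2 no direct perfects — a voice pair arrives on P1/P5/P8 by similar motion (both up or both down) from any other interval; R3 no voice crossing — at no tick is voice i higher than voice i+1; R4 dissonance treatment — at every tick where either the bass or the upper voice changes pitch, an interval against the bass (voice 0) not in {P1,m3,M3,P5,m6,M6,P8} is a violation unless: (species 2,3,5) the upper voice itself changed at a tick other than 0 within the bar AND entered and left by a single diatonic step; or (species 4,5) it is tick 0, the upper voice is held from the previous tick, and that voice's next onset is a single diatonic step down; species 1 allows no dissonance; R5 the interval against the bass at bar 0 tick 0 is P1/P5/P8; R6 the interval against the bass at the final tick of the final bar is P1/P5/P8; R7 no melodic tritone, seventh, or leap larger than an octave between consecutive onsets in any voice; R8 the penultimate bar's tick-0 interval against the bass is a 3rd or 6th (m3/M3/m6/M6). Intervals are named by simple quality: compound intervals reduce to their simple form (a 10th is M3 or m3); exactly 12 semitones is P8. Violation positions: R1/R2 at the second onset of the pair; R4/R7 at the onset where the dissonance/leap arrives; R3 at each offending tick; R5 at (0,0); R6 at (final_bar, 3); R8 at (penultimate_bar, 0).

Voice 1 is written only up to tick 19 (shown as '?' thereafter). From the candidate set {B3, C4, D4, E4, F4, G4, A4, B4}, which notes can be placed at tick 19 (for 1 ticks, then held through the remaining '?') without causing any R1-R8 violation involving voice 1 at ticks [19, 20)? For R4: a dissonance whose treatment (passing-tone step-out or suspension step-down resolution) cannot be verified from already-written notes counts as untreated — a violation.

{B3, B4, D4, G4}

B3: legal
C4: violates R4
D4: legal
E4: violates R4
F4: violates R4
G4: legal
A4: violates R4
B4: legal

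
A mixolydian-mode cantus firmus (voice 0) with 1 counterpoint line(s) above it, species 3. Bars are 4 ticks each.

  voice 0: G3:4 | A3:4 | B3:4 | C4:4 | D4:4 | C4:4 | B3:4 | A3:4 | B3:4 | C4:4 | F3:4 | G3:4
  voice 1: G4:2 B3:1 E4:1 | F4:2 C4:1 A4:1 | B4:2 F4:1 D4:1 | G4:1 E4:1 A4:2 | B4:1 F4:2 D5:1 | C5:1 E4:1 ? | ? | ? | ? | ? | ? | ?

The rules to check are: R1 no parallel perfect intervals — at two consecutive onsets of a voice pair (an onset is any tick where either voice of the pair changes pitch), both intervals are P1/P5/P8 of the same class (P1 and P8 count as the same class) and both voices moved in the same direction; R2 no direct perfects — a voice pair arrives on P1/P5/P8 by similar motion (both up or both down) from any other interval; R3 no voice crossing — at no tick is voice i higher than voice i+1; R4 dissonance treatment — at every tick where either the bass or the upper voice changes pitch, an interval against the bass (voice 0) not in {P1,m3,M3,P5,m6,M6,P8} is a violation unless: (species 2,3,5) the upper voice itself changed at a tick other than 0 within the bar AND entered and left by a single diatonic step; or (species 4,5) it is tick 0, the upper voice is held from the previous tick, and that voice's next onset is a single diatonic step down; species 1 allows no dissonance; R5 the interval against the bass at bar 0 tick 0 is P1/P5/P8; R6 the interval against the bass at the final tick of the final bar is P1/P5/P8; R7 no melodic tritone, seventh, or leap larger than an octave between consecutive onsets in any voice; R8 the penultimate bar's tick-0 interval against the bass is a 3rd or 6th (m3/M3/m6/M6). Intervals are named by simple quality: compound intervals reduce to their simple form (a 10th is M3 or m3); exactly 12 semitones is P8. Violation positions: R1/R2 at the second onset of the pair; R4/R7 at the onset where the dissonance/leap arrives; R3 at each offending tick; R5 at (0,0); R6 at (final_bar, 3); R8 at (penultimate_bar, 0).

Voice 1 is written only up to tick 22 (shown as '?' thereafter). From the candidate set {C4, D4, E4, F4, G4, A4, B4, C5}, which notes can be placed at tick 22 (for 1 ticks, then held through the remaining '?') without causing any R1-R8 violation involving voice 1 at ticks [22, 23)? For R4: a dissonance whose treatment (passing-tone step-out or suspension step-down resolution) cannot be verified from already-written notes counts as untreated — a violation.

C4: legal
D4: violates R4
E4: legal
F4: violates R4
G4: legal
A4: legal
B4: violates R4
C5: legal

{A4, C4, C5, E4, G4}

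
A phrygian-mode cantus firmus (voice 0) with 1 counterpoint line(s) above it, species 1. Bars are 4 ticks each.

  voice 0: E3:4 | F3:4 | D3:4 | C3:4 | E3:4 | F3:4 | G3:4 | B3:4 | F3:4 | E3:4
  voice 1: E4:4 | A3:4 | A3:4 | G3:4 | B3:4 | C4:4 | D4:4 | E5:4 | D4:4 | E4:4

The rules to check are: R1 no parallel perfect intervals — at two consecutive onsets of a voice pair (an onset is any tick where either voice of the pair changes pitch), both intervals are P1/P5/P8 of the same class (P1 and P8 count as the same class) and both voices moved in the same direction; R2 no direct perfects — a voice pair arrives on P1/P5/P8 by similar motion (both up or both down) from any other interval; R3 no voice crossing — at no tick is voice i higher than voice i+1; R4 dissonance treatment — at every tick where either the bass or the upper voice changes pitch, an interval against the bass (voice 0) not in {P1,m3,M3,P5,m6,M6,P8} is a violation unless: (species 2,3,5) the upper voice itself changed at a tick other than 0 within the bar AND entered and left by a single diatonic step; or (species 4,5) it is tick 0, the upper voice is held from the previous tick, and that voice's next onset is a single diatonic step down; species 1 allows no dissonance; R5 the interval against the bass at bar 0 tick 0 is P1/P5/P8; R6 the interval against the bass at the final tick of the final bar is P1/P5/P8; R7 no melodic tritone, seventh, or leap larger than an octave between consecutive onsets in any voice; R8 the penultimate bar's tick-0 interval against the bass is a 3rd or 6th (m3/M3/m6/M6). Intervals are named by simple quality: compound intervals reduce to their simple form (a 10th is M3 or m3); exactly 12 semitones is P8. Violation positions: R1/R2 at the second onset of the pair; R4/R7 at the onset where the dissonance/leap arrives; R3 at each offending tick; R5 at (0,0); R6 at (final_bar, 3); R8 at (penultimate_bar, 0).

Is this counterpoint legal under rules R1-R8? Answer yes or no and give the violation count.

No (8 violations)

bar 0: v0=E3 v1=E4 (P8)
bar 1: v0=F3 v1=A3 (M3)
bar 2: v0=D3 v1=A3 (P5)
bar 3: v0=C3 v1=G3 (P5)
bar 4: v0=E3 v1=B3 (P5)
bar 5: v0=F3 v1=C4 (P5)
bar 6: v0=G3 v1=D4 (P5)
bar 7: v0=B3 v1=E5 (P4)
bar 8: v0=F3 v1=D4 (M6)
bar 9: v0=E3 v1=E4 (P8)
  R1 @ bar3.0: D3/A3 P5 -> C3/G3 P5 similar
  R1 @ bar4.0: C3/G3 P5 -> E3/B3 P5 similar
  R1 @ bar5.0: E3/B3 P5 -> F3/C4 P5 similar
  R1 @ bar6.0: F3/C4 P5 -> G3/D4 P5 similar
  R4 @ bar7.0: B3/E5 P4 untreated
  R7 @ bar7.0: D4->E5 leap 14st
  R7 @ bar8.0: B3->F3 leap 6st
  R7 @ bar8.0: E5->D4 leap 14st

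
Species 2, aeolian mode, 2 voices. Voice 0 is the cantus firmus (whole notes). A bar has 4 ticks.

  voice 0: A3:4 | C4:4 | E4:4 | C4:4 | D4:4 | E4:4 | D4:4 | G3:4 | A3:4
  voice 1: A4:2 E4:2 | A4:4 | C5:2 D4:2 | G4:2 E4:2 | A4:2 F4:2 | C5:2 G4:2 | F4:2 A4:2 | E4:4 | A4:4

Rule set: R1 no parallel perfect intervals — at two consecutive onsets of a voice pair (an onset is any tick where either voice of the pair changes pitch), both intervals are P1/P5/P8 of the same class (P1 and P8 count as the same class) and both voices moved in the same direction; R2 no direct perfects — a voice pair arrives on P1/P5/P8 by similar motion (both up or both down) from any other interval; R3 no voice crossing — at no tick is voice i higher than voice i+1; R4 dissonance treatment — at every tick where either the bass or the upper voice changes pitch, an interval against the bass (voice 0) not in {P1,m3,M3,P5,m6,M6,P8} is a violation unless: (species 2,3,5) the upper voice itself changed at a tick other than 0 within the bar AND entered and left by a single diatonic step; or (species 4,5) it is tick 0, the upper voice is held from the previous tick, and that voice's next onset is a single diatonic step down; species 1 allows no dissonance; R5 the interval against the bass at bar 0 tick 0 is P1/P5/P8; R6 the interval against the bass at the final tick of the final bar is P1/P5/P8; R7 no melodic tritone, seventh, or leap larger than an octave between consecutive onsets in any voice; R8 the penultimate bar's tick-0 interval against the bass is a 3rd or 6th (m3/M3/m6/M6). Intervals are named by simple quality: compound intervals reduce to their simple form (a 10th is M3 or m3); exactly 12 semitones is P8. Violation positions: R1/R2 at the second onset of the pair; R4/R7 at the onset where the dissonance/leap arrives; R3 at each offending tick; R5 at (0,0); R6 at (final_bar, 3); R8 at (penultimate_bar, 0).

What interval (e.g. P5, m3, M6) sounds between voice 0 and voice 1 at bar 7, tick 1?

M6

voice 0=G3 voice 1=E4 -> M6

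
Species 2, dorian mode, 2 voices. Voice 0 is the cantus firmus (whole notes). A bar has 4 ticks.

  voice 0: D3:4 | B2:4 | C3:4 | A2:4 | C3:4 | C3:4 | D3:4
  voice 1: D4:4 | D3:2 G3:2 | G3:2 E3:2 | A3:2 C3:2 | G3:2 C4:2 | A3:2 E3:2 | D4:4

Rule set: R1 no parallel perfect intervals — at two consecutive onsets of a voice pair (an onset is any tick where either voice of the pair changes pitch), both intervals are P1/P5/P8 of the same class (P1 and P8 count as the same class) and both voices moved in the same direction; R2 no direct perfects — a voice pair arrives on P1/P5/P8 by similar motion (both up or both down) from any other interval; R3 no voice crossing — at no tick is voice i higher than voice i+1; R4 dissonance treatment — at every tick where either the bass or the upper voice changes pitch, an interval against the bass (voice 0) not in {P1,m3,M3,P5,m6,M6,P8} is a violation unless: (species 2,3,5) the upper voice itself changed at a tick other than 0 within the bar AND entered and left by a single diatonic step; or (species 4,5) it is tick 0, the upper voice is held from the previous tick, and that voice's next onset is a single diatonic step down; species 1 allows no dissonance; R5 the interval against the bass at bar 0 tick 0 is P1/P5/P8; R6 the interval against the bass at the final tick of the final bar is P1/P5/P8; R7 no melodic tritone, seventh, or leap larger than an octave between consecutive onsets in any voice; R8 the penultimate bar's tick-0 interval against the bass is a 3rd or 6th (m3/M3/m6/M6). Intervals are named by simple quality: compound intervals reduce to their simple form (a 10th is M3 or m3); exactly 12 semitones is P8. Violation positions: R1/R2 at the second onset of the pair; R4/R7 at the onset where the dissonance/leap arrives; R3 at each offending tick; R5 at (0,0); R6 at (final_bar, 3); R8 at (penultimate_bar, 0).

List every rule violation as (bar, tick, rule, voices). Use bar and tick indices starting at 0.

bar 0: v0=D3 v1=D4 downbeat P8
bar 1: v0=B2 v1=D3 downbeat m3
bar 2: v0=C3 v1=G3 downbeat P5
bar 3: v0=A2 v1=A3 downbeat P8
bar 4: v0=C3 v1=G3 downbeat P5
bar 5: v0=C3 v1=A3 downbeat M6
bar 6: v0=D3 v1=D4 downbeat P8
  -> R2 @ bar 4 tick 0 v(0, 1): A2/C3 m3 -> C3/G3 P5 similar
  -> R2 @ bar 6 tick 0 v(0, 1): C3/E3 M3 -> D3/D4 P8 similar
  -> R7 @ bar 6 tick 0 v(1,): E3->D4 leap 10st

(4, 0, R2, (0, 1))
(6, 0, R2, (0, 1))
(6, 0, R7, (1,))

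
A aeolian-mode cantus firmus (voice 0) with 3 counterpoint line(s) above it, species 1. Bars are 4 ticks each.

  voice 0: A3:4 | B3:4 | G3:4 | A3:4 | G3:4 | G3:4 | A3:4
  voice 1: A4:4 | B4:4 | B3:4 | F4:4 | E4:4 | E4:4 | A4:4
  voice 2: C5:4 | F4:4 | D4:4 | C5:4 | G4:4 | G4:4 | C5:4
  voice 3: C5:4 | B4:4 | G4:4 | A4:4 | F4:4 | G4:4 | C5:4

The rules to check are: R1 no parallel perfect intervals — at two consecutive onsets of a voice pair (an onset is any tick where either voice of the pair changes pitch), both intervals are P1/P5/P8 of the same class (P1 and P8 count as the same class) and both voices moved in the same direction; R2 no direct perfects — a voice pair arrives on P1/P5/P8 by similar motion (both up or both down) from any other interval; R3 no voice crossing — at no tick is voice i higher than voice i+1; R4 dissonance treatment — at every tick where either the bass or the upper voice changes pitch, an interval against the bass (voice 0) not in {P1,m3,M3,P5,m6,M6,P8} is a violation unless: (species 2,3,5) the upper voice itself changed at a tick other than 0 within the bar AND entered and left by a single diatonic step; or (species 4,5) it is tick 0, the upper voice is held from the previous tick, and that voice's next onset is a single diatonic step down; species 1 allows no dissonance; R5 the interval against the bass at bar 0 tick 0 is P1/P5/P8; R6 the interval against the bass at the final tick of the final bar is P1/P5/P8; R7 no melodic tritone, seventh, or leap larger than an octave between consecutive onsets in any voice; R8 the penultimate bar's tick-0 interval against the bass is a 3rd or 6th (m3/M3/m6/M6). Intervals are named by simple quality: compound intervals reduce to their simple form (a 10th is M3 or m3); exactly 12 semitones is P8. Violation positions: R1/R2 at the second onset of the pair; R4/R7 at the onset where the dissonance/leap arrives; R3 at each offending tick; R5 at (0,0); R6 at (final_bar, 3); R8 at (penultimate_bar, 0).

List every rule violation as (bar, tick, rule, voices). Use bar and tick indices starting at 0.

(0, 0, R5, (0, 2))
(0, 0, R5, (0, 3))
(1, 0, R1, (0, 1))
(1, 0, R3, (1, 2))
(1, 0, R4, (0, 2))
(1, 1, R3, (1, 2))
(1, 2, R3, (1, 2))
(1, 3, R3, (1, 2))
(2, 0, R1, (0, 3))
(2, 0, R2, (0, 2))
(3, 0, R1, (0, 3))
(3, 0, R2, (1, 2))
(3, 0, R3, (2, 3))
(3, 0, R7, (1,))
(3, 0, R7, (2,))
(3, 1, R3, (2, 3))
(3, 2, R3, (2, 3))
(3, 3, R3, (2, 3))
(4, 0, R2, (0, 2))
(4, 0, R3, (2, 3))
(4, 0, R4, (0, 3))
(4, 1, R3, (2, 3))
(4, 2, R3, (2, 3))
(4, 3, R3, (2, 3))
(5, 0, R8, (0, 2))
(5, 0, R8, (0, 3))
(6, 0, R1, (2, 3))
(6, 0, R2, (0, 1))
(6, 3, R6, (0, 2))
(6, 3, R6, (0, 3))

bar 0: v0=A3 v1=A4 v2=C5 v3=C5 downbeat m3
bar 1: v0=B3 v1=B4 v2=F4 v3=B4 downbeat P8
bar 2: v0=G3 v1=B3 v2=D4 v3=G4 downbeat P8
bar 3: v0=A3 v1=F4 v2=C5 v3=A4 downbeat P8
bar 4: v0=G3 v1=E4 v2=G4 v3=F4 downbeat m7
bar 5: v0=G3 v1=E4 v2=G4 v3=G4 downbeat P8
bar 6: v0=A3 v1=A4 v2=C5 v3=C5 downbeat m3
  -> R5 @ bar 0 tick 0 v(0, 2): opens on m3
  -> R5 @ bar 0 tick 0 v(0, 3): opens on m3
  -> R1 @ bar 1 tick 0 v(0, 1): A3/A4 P8 -> B3/B4 P8 similar
  -> R3 @ bar 1 tick 0 v(1, 2): B4 above F4
  -> R4 @ bar 1 tick 0 v(0, 2): B3/F4 TT untreated
  -> R3 @ bar 1 tick 1 v(1, 2): B4 above F4
  -> R3 @ bar 1 tick 2 v(1, 2): B4 above F4
  -> R3 @ bar 1 tick 3 v(1, 2): B4 above F4
  -> R1 @ bar 2 tick 0 v(0, 3): B3/B4 P8 -> G3/G4 P8 similar
  -> R2 @ bar 2 tick 0 v(0, 2): B3/F4 TT -> G3/D4 P5 similar
  -> R1 @ bar 3 tick 0 v(0, 3): G3/G4 P8 -> A3/A4 P8 similar
  -> R2 @ bar 3 tick 0 v(1, 2): B3/D4 m3 -> F4/C5 P5 similar
  -> R3 @ bar 3 tick 0 v(2, 3): C5 above A4
  -> R7 @ bar 3 tick 0 v(1,): B3->F4 leap 6st
  -> R7 @ bar 3 tick 0 v(2,): D4->C5 leap 10st
  -> R3 @ bar 3 tick 1 v(2, 3): C5 above A4
  -> R3 @ bar 3 tick 2 v(2, 3): C5 above A4
  -> R3 @ bar 3 tick 3 v(2, 3): C5 above A4
  -> R2 @ bar 4 tick 0 v(0, 2): A3/C5 m3 -> G3/G4 P8 similar
  -> R3 @ bar 4 tick 0 v(2, 3): G4 above F4
  -> R4 @ bar 4 tick 0 v(0, 3): G3/F4 m7 untreated
  -> R3 @ bar 4 tick 1 v(2, 3): G4 above F4
  -> R3 @ bar 4 tick 2 v(2, 3): G4 above F4
  -> R3 @ bar 4 tick 3 v(2, 3): G4 above F4
  -> R8 @ bar 5 tick 0 v(0, 2): penult P8 not 3rd/6th
  -> R8 @ bar 5 tick 0 v(0, 3): penult P8 not 3rd/6th
  -> R1 @ bar 6 tick 0 v(2, 3): G4/G4 P1 -> C5/C5 P1 similar
  -> R2 @ bar 6 tick 0 v(0, 1): G3/E4 M6 -> A3/A4 P8 similar
  -> R6 @ bar 6 tick 3 v(0, 2): closes on m3
  -> R6 @ bar 6 tick 3 v(0, 3): closes on m3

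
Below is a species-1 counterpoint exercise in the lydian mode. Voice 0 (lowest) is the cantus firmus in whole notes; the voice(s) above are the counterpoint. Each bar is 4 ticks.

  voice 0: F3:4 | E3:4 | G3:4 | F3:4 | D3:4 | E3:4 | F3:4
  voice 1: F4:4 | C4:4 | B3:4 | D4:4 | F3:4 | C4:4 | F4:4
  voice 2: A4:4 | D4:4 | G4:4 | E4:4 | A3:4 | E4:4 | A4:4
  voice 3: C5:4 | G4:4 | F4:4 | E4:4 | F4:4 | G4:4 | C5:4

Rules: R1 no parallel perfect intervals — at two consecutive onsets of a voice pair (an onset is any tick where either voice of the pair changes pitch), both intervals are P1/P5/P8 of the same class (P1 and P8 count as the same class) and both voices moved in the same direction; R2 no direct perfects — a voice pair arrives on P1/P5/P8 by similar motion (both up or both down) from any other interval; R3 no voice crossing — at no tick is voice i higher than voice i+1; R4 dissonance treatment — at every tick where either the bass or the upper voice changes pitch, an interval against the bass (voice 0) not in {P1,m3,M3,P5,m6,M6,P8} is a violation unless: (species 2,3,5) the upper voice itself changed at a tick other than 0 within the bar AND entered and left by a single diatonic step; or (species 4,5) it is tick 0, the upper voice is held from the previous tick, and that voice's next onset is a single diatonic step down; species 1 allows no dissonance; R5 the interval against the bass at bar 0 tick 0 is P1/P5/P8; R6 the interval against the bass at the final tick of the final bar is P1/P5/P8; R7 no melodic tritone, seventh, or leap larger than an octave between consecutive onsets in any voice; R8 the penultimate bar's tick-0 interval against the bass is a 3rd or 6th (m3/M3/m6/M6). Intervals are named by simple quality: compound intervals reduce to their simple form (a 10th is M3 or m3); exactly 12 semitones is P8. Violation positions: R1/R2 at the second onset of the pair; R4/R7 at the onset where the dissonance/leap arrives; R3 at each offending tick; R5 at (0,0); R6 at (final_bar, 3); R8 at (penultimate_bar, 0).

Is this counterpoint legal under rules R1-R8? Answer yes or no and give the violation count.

bar 0: v0=F3 v1=F4 v2=A4 v3=C5 (P5)
bar 1: v0=E3 v1=C4 v2=D4 v3=G4 (m3)
bar 2: v0=G3 v1=B3 v2=G4 v3=F4 (m7)
bar 3: v0=F3 v1=D4 v2=E4 v3=E4 (M7)
bar 4: v0=D3 v1=F3 v2=A3 v3=F4 (m3)
bar 5: v0=E3 v1=C4 v2=E4 v3=G4 (m3)
bar 6: v0=F3 v1=F4 v2=A4 v3=C5 (P5)
  R5 @ bar0.0: opens on M3
  R1 @ bar1.0: F4/C5 P5 -> C4/G4 P5 similar
  R4 @ bar1.0: E3/D4 m7 untreated
  R2 @ bar2.0: E3/D4 m7 -> G3/G4 P8 similar
  R3 @ bar2.0: G4 above F4
  R4 @ bar2.0: G3/F4 m7 untreated
  R3 @ bar2.1: G4 above F4
  R3 @ bar2.2: G4 above F4
  R3 @ bar2.3: G4 above F4
  R2 @ bar3.0: G4/F4 M2 -> E4/E4 P1 similar
  R4 @ bar3.0: F3/E4 M7 untreated
  R4 @ bar3.0: F3/E4 M7 untreated
  R2 @ bar4.0: F3/E4 M7 -> D3/A3 P5 similar
  R2 @ bar5.0: D3/A3 P5 -> E3/E4 P8 similar
  R2 @ bar5.0: F3/F4 P8 -> C4/G4 P5 similar
  R8 @ bar5.0: penult P8 not 3rd/6th
  R1 @ bar6.0: C4/G4 P5 -> F4/C5 P5 similar
  R2 @ bar6.0: E3/C4 m6 -> F3/F4 P8 similar
  R2 @ bar6.0: E3/G4 m3 -> F3/C5 P5 similar
  R6 @ bar6.3: closes on M3

No (20 violations)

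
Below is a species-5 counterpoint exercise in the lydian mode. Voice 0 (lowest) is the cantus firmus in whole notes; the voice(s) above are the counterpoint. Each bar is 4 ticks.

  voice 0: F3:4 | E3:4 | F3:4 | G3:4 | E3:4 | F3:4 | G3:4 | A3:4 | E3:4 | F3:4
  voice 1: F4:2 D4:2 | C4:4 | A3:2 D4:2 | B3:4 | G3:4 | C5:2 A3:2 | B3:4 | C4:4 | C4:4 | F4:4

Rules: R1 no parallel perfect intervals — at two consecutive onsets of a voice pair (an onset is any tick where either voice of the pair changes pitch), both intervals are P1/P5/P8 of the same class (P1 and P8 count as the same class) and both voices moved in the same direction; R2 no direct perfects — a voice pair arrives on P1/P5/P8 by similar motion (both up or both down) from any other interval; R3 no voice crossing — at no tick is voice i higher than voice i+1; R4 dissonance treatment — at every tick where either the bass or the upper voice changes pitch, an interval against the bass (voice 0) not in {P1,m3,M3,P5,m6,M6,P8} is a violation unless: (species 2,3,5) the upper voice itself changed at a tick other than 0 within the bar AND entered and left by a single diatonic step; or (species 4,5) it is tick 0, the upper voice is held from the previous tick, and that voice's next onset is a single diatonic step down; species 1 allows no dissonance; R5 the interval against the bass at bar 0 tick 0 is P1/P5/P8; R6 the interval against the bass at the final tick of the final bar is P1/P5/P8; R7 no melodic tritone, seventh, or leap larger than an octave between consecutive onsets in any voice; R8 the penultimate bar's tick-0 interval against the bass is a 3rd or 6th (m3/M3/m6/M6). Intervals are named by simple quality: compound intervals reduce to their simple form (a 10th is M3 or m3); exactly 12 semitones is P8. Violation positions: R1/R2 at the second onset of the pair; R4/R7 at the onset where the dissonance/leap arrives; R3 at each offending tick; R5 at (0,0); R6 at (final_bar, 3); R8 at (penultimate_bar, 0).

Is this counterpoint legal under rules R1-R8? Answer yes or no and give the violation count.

No (4 violations)

bar 0: v0=F3 v1=F4 (P8)
bar 1: v0=E3 v1=C4 (m6)
bar 2: v0=F3 v1=A3 (M3)
bar 3: v0=G3 v1=B3 (M3)
bar 4: v0=E3 v1=G3 (m3)
bar 5: v0=F3 v1=C5 (P5)
bar 6: v0=G3 v1=B3 (M3)
bar 7: v0=A3 v1=C4 (m3)
bar 8: v0=E3 v1=C4 (m6)
bar 9: v0=F3 v1=F4 (P8)
  R2 @ bar5.0: E3/G3 m3 -> F3/C5 P5 similar
  R7 @ bar5.0: G3->C5 leap 17st
  R7 @ bar5.2: C5->A3 leap 15st
  R2 @ bar9.0: E3/C4 m6 -> F3/F4 P8 similar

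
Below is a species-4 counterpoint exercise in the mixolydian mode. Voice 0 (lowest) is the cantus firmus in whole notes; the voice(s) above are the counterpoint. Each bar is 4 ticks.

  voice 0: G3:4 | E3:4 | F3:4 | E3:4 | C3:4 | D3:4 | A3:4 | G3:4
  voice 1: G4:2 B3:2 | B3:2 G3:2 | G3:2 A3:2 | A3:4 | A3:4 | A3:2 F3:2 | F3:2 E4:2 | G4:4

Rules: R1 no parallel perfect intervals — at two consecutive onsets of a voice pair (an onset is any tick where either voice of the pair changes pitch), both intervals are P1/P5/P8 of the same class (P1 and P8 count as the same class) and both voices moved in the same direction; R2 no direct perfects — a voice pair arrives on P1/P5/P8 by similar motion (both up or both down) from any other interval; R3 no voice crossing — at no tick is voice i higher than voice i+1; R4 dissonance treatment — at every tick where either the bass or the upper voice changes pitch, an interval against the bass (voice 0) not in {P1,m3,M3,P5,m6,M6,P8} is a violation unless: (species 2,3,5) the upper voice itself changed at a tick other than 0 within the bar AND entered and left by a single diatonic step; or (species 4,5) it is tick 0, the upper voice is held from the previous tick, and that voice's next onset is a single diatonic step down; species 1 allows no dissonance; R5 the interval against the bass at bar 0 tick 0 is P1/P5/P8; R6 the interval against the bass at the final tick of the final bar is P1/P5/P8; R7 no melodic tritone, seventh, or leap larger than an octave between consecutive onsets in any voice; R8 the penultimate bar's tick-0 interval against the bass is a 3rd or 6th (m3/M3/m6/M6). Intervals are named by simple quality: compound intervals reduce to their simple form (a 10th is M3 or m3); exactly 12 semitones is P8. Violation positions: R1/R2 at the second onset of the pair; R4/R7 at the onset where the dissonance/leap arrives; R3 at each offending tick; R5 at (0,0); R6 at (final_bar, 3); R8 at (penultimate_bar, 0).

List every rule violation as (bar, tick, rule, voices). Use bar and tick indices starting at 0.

bar 0: v0=G3 v1=G4 downbeat P8
bar 1: v0=E3 v1=B3 downbeat P5
bar 2: v0=F3 v1=G3 downbeat M2
bar 3: v0=E3 v1=A3 downbeat P4
bar 4: v0=C3 v1=A3 downbeat M6
bar 5: v0=D3 v1=A3 downbeat P5
bar 6: v0=A3 v1=F3 downbeat M3
bar 7: v0=G3 v1=G4 downbeat P8
  -> R4 @ bar 2 tick 0 v(0, 1): F3/G3 M2 untreated
  -> R4 @ bar 3 tick 0 v(0, 1): E3/A3 P4 untreated
  -> R3 @ bar 6 tick 0 v(0, 1): A3 above F3
  -> R3 @ bar 6 tick 1 v(0, 1): A3 above F3
  -> R7 @ bar 6 tick 2 v(1,): F3->E4 leap 11st

(2, 0, R4, (0, 1))
(3, 0, R4, (0, 1))
(6, 0, R3, (0, 1))
(6, 1, R3, (0, 1))
(6, 2, R7, (1,))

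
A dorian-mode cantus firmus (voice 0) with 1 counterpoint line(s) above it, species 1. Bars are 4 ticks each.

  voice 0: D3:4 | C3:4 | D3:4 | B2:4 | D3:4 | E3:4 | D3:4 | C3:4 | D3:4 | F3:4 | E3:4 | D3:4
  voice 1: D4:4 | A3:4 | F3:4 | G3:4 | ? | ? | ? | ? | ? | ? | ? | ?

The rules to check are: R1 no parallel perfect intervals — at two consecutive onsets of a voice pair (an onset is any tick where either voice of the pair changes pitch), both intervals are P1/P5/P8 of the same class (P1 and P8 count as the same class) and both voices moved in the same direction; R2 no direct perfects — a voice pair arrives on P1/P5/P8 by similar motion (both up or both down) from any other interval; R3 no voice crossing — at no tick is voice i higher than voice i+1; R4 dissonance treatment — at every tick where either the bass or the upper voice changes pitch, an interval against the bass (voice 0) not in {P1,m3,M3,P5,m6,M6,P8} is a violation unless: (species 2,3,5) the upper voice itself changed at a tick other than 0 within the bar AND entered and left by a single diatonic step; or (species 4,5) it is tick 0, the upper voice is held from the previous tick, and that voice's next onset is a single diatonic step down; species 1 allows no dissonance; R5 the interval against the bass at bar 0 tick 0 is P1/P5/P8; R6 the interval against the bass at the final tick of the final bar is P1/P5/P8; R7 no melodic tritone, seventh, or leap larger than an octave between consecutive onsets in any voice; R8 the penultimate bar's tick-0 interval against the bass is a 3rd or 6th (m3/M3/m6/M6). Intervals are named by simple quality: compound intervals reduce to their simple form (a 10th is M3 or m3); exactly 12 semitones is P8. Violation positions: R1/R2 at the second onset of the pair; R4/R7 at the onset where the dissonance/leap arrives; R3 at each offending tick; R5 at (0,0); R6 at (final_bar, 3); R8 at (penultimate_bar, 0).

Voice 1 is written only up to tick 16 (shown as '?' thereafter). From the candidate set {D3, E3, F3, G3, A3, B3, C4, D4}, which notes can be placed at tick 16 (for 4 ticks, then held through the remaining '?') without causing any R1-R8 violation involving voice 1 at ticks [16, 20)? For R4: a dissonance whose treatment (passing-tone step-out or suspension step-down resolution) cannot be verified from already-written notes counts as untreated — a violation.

D3: legal
E3: violates R4
F3: legal
G3: violates R4
A3: violates R2
B3: legal
C4: violates R4
D4: violates R2

{B3, D3, F3}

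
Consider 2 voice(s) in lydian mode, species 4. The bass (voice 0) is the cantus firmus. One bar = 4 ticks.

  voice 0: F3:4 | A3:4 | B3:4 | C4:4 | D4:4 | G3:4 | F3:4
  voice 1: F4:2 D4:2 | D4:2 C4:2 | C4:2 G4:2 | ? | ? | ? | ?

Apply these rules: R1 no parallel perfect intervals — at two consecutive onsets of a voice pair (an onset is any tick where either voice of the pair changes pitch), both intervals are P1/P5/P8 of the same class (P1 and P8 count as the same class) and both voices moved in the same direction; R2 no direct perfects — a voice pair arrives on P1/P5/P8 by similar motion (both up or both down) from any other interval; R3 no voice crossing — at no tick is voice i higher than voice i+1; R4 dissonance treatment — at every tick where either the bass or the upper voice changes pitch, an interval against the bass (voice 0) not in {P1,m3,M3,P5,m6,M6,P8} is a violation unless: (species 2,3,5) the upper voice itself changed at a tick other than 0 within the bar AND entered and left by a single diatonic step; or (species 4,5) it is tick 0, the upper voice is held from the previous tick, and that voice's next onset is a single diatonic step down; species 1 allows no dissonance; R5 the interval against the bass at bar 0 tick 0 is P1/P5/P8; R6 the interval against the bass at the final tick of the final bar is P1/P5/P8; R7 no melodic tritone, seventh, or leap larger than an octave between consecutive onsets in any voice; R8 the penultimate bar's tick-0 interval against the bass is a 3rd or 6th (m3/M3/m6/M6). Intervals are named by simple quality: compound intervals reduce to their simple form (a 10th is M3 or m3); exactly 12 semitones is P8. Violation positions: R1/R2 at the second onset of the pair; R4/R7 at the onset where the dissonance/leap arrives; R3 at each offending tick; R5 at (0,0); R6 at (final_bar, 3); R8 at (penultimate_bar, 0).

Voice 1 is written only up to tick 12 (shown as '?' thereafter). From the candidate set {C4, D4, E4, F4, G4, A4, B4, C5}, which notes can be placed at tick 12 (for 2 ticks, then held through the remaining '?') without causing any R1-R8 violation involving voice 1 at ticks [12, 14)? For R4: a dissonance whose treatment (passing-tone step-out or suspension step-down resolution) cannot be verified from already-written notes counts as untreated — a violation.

{A4, C4, E4, G4}

C4: legal
D4: violates R4
E4: legal
F4: violates R4
G4: legal
A4: legal
B4: violates R4
C5: violates R2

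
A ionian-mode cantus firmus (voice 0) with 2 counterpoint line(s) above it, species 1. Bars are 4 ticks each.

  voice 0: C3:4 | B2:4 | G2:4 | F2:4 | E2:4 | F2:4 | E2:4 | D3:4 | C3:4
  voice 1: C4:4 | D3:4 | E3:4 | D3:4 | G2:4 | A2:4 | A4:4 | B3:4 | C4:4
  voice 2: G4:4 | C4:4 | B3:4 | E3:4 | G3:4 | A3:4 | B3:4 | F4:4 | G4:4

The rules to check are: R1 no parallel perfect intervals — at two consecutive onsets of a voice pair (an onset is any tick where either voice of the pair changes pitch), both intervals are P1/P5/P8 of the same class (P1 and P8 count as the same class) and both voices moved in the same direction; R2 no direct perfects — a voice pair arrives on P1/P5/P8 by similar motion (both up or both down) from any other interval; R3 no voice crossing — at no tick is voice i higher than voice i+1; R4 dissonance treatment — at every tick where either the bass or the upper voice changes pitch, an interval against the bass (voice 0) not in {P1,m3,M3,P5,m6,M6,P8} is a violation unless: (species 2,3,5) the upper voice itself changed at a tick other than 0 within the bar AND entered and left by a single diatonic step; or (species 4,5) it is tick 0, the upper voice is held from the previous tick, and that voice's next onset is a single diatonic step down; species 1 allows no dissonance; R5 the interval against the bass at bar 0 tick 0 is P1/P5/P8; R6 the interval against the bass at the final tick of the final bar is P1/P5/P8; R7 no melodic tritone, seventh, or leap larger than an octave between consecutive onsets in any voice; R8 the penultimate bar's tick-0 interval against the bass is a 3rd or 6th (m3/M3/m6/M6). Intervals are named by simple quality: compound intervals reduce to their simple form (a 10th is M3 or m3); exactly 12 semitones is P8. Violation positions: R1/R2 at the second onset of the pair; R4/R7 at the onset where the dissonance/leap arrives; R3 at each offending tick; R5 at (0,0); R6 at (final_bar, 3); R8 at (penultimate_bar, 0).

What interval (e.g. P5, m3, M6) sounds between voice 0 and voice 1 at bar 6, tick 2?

P4

voice 0=E2 voice 1=A4 -> P4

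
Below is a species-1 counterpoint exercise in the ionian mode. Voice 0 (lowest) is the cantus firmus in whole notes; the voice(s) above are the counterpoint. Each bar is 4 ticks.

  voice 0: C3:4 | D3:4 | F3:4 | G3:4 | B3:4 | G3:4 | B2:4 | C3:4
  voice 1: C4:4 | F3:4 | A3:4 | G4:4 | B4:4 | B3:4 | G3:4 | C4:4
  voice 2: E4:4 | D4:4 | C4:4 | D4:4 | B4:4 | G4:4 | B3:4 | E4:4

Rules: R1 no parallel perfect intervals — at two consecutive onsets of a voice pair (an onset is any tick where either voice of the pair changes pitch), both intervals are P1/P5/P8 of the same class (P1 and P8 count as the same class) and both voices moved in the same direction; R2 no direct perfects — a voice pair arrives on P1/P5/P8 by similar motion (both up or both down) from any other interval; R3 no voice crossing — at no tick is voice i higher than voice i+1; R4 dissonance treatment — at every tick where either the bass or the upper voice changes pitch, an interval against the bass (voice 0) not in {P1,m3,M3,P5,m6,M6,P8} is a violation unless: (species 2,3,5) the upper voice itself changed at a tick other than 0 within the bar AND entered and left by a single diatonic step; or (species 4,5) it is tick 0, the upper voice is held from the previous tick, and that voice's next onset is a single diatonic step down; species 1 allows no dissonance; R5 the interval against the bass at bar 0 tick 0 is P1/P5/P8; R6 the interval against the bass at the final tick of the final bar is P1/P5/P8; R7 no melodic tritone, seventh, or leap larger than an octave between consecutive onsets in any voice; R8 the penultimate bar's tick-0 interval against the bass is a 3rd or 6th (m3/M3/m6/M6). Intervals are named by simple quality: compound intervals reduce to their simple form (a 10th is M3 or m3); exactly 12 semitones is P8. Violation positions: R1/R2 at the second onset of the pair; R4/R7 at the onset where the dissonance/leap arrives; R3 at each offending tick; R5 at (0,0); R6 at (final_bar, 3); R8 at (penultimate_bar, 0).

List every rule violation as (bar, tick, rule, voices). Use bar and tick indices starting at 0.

bar 0: v0=C3 v1=C4 v2=E4 downbeat M3
bar 1: v0=D3 v1=F3 v2=D4 downbeat P8
bar 2: v0=F3 v1=A3 v2=C4 downbeat P5
bar 3: v0=G3 v1=G4 v2=D4 downbeat P5
bar 4: v0=B3 v1=B4 v2=B4 downbeat P8
bar 5: v0=G3 v1=B3 v2=G4 downbeat P8
bar 6: v0=B2 v1=G3 v2=B3 downbeat P8
bar 7: v0=C3 v1=C4 v2=E4 downbeat M3
  -> R5 @ bar 0 tick 0 v(0, 2): opens on M3
  -> R1 @ bar 3 tick 0 v(0, 2): F3/C4 P5 -> G3/D4 P5 similar
  -> R2 @ bar 3 tick 0 v(0, 1): F3/A3 M3 -> G3/G4 P8 similar
  -> R3 @ bar 3 tick 0 v(1, 2): G4 above D4
  -> R7 @ bar 3 tick 0 v(1,): A3->G4 leap 10st
  -> R3 @ bar 3 tick 1 v(1, 2): G4 above D4
  -> R3 @ bar 3 tick 2 v(1, 2): G4 above D4
  -> R3 @ bar 3 tick 3 v(1, 2): G4 above D4
  -> R1 @ bar 4 tick 0 v(0, 1): G3/G4 P8 -> B3/B4 P8 similar
  -> R2 @ bar 4 tick 0 v(0, 2): G3/D4 P5 -> B3/B4 P8 similar
  -> R2 @ bar 4 tick 0 v(1, 2): G4/D4 P4 -> B4/B4 P1 similar
  -> R1 @ bar 5 tick 0 v(0, 2): B3/B4 P8 -> G3/G4 P8 similar
  -> R1 @ bar 6 tick 0 v(0, 2): G3/G4 P8 -> B2/B3 P8 similar
  -> R8 @ bar 6 tick 0 v(0, 2): penult P8 not 3rd/6th
  -> R2 @ bar 7 tick 0 v(0, 1): B2/G3 m6 -> C3/C4 P8 similar
  -> R6 @ bar 7 tick 3 v(0, 2): closes on M3

(0, 0, R5, (0, 2))
(3, 0, R1, (0, 2))
(3, 0, R2, (0, 1))
(3, 0, R3, (1, 2))
(3, 0, R7, (1,))
(3, 1, R3, (1, 2))
(3, 2, R3, (1, 2))
(3, 3, R3, (1, 2))
(4, 0, R1, (0, 1))
(4, 0, R2, (0, 2))
(4, 0, R2, (1, 2))
(5, 0, R1, (0, 2))
(6, 0, R1, (0, 2))
(6, 0, R8, (0, 2))
(7, 0, R2, (0, 1))
(7, 3, R6, (0, 2))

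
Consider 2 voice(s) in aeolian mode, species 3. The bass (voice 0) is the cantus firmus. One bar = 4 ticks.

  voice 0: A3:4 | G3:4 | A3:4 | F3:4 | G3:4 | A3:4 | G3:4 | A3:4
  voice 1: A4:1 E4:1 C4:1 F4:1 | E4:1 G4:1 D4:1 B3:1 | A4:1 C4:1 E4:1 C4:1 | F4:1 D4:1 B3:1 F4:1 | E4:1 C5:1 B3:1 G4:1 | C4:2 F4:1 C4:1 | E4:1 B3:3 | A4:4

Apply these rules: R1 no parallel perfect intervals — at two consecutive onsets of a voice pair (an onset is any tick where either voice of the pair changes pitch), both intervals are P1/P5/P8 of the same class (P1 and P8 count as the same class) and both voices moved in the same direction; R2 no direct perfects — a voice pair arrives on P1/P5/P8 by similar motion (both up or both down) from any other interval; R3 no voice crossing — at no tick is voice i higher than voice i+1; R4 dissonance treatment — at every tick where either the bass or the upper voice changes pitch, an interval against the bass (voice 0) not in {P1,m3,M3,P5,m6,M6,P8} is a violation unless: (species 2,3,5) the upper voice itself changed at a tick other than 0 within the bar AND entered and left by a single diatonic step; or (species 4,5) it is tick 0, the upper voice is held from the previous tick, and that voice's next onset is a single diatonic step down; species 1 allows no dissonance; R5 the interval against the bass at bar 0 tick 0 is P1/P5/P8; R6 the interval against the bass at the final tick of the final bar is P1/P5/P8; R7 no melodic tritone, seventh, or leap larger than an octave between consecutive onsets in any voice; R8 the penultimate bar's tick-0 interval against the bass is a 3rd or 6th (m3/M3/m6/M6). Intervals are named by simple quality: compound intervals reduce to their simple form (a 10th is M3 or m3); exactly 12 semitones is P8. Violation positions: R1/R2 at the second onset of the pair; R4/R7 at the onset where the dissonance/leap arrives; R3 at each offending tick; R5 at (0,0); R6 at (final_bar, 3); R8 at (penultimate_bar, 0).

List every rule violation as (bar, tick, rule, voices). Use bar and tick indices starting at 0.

bar 0: v0=A3 v1=A4 downbeat P8
bar 1: v0=G3 v1=E4 downbeat M6
bar 2: v0=A3 v1=A4 downbeat P8
bar 3: v0=F3 v1=F4 downbeat P8
bar 4: v0=G3 v1=E4 downbeat M6
bar 5: v0=A3 v1=C4 downbeat m3
bar 6: v0=G3 v1=E4 downbeat M6
bar 7: v0=A3 v1=A4 downbeat P8
  -> R2 @ bar 2 tick 0 v(0, 1): G3/B3 M3 -> A3/A4 P8 similar
  -> R7 @ bar 2 tick 0 v(1,): B3->A4 leap 10st
  -> R4 @ bar 3 tick 2 v(0, 1): F3/B3 TT untreated
  -> R7 @ bar 3 tick 3 v(1,): B3->F4 leap 6st
  -> R4 @ bar 4 tick 1 v(0, 1): G3/C5 P4 untreated
  -> R7 @ bar 4 tick 2 v(1,): C5->B3 leap 13st
  -> R2 @ bar 7 tick 0 v(0, 1): G3/B3 M3 -> A3/A4 P8 similar
  -> R7 @ bar 7 tick 0 v(1,): B3->A4 leap 10st

(2, 0, R2, (0, 1))
(2, 0, R7, (1,))
(3, 2, R4, (0, 1))
(3, 3, R7, (1,))
(4, 1, R4, (0, 1))
(4, 2, R7, (1,))
(7, 0, R2, (0, 1))
(7, 0, R7, (1,))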